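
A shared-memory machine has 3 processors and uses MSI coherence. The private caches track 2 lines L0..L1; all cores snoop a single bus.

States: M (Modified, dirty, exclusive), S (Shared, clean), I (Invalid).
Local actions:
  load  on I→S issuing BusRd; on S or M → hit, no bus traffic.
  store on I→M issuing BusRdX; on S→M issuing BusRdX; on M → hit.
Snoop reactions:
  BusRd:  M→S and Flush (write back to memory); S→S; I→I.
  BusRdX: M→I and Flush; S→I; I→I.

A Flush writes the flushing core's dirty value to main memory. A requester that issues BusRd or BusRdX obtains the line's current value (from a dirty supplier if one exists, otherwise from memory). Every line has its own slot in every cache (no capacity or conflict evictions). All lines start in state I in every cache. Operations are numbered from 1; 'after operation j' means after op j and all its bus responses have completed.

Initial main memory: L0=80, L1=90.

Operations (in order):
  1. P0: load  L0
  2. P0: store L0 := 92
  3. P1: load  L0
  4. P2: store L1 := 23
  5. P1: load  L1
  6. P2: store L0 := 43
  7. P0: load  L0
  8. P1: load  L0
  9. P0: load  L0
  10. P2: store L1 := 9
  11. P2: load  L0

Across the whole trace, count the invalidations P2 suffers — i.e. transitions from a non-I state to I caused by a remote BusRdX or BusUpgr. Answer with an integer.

invalidations = 0

[1] P0: load  L0 | P0:S(80), P1:I, P2:I | bus: BusRd
[2] P0: store L0 := 92 | P0:M(92), P1:I, P2:I | bus: BusRdX
[3] P1: load  L0 | P0:S(92), P1:S(92), P2:I | bus: BusRd,Flush
[4] P2: store L1 := 23 | P0:I, P1:I, P2:M(23) | bus: BusRdX
[5] P1: load  L1 | P0:I, P1:S(23), P2:S(23) | bus: BusRd,Flush
[6] P2: store L0 := 43 | P0:I, P1:I, P2:M(43) | bus: BusRdX
[7] P0: load  L0 | P0:S(43), P1:I, P2:S(43) | bus: BusRd,Flush
[8] P1: load  L0 | P0:S(43), P1:S(43), P2:S(43) | bus: BusRd
[9] P0: load  L0 | P0:S(43), P1:S(43), P2:S(43) | bus: none
[10] P2: store L1 := 9 | P0:I, P1:I, P2:M(9) | bus: BusRdX
[11] P2: load  L0 | P0:S(43), P1:S(43), P2:S(43) | bus: none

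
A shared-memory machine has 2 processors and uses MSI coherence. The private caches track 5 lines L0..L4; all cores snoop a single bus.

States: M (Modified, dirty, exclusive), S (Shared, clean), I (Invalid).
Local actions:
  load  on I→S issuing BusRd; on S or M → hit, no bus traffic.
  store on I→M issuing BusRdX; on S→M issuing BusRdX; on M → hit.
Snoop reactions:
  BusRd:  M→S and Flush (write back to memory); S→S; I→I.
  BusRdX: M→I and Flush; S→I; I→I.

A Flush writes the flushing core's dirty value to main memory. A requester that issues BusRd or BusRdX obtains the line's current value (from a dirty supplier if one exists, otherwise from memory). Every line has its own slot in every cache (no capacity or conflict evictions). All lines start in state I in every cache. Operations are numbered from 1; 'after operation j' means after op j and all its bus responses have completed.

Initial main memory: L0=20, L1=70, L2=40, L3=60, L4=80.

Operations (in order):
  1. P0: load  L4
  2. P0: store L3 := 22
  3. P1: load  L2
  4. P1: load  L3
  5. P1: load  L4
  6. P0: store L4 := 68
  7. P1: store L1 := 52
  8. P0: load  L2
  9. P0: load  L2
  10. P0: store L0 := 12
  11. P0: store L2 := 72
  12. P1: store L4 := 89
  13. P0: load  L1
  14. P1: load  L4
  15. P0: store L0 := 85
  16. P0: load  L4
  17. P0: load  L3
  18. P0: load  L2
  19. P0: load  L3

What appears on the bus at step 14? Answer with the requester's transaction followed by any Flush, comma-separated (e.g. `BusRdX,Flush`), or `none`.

[1] P0: load  L4 | P0:S(80), P1:I | bus: BusRd
[2] P0: store L3 := 22 | P0:M(22), P1:I | bus: BusRdX
[3] P1: load  L2 | P0:I, P1:S(40) | bus: BusRd
[4] P1: load  L3 | P0:S(22), P1:S(22) | bus: BusRd,Flush
[5] P1: load  L4 | P0:S(80), P1:S(80) | bus: BusRd
[6] P0: store L4 := 68 | P0:M(68), P1:I | bus: BusRdX
[7] P1: store L1 := 52 | P0:I, P1:M(52) | bus: BusRdX
[8] P0: load  L2 | P0:S(40), P1:S(40) | bus: BusRd
[9] P0: load  L2 | P0:S(40), P1:S(40) | bus: none
[10] P0: store L0 := 12 | P0:M(12), P1:I | bus: BusRdX
[11] P0: store L2 := 72 | P0:M(72), P1:I | bus: BusRdX
[12] P1: store L4 := 89 | P0:I, P1:M(89) | bus: BusRdX,Flush
[13] P0: load  L1 | P0:S(52), P1:S(52) | bus: BusRd,Flush
[14] P1: load  L4 | P0:I, P1:M(89) | bus: none
[15] P0: store L0 := 85 | P0:M(85), P1:I | bus: none
[16] P0: load  L4 | P0:S(89), P1:S(89) | bus: BusRd,Flush
[17] P0: load  L3 | P0:S(22), P1:S(22) | bus: none
[18] P0: load  L2 | P0:M(72), P1:I | bus: none
[19] P0: load  L3 | P0:S(22), P1:S(22) | bus: none

bus = none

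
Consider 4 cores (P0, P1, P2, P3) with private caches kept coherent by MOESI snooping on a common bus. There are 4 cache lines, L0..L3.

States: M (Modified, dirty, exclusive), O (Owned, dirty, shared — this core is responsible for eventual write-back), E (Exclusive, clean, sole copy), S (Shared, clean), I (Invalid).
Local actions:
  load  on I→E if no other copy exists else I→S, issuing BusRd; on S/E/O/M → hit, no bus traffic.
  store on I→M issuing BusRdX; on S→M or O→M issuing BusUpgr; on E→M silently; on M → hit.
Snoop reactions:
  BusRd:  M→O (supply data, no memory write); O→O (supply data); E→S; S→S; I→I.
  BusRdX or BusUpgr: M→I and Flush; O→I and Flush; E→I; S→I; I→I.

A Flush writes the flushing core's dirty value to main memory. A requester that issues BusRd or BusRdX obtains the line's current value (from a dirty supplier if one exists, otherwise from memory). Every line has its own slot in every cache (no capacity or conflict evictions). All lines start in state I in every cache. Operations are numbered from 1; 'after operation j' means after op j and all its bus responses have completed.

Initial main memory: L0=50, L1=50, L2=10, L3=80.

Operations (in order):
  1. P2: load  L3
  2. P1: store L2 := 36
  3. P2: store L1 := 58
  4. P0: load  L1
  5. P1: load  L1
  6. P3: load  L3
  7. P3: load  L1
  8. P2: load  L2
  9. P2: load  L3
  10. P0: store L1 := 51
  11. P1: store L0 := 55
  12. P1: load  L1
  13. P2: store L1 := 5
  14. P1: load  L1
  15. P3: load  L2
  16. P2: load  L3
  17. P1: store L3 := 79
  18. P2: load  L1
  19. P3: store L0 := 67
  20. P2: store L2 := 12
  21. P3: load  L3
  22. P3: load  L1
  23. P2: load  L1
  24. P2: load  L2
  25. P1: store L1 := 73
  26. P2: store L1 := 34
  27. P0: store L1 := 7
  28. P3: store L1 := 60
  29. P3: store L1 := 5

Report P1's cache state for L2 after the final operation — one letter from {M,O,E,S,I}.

[1] P2: load  L3 | P0:I, P1:I, P2:E(80), P3:I | bus: BusRd
[2] P1: store L2 := 36 | P0:I, P1:M(36), P2:I, P3:I | bus: BusRdX
[3] P2: store L1 := 58 | P0:I, P1:I, P2:M(58), P3:I | bus: BusRdX
[4] P0: load  L1 | P0:S(58), P1:I, P2:O(58), P3:I | bus: BusRd
[5] P1: load  L1 | P0:S(58), P1:S(58), P2:O(58), P3:I | bus: BusRd
[6] P3: load  L3 | P0:I, P1:I, P2:S(80), P3:S(80) | bus: BusRd
[7] P3: load  L1 | P0:S(58), P1:S(58), P2:O(58), P3:S(58) | bus: BusRd
[8] P2: load  L2 | P0:I, P1:O(36), P2:S(36), P3:I | bus: BusRd
[9] P2: load  L3 | P0:I, P1:I, P2:S(80), P3:S(80) | bus: none
[10] P0: store L1 := 51 | P0:M(51), P1:I, P2:I, P3:I | bus: BusUpgr,Flush
[11] P1: store L0 := 55 | P0:I, P1:M(55), P2:I, P3:I | bus: BusRdX
[12] P1: load  L1 | P0:O(51), P1:S(51), P2:I, P3:I | bus: BusRd
[13] P2: store L1 := 5 | P0:I, P1:I, P2:M(5), P3:I | bus: BusRdX,Flush
[14] P1: load  L1 | P0:I, P1:S(5), P2:O(5), P3:I | bus: BusRd
[15] P3: load  L2 | P0:I, P1:O(36), P2:S(36), P3:S(36) | bus: BusRd
[16] P2: load  L3 | P0:I, P1:I, P2:S(80), P3:S(80) | bus: none
[17] P1: store L3 := 79 | P0:I, P1:M(79), P2:I, P3:I | bus: BusRdX
[18] P2: load  L1 | P0:I, P1:S(5), P2:O(5), P3:I | bus: none
[19] P3: store L0 := 67 | P0:I, P1:I, P2:I, P3:M(67) | bus: BusRdX,Flush
[20] P2: store L2 := 12 | P0:I, P1:I, P2:M(12), P3:I | bus: BusUpgr,Flush
[21] P3: load  L3 | P0:I, P1:O(79), P2:I, P3:S(79) | bus: BusRd
[22] P3: load  L1 | P0:I, P1:S(5), P2:O(5), P3:S(5) | bus: BusRd
[23] P2: load  L1 | P0:I, P1:S(5), P2:O(5), P3:S(5) | bus: none
[24] P2: load  L2 | P0:I, P1:I, P2:M(12), P3:I | bus: none
[25] P1: store L1 := 73 | P0:I, P1:M(73), P2:I, P3:I | bus: BusUpgr,Flush
[26] P2: store L1 := 34 | P0:I, P1:I, P2:M(34), P3:I | bus: BusRdX,Flush
[27] P0: store L1 := 7 | P0:M(7), P1:I, P2:I, P3:I | bus: BusRdX,Flush
[28] P3: store L1 := 60 | P0:I, P1:I, P2:I, P3:M(60) | bus: BusRdX,Flush
[29] P3: store L1 := 5 | P0:I, P1:I, P2:I, P3:M(5) | bus: none

state = I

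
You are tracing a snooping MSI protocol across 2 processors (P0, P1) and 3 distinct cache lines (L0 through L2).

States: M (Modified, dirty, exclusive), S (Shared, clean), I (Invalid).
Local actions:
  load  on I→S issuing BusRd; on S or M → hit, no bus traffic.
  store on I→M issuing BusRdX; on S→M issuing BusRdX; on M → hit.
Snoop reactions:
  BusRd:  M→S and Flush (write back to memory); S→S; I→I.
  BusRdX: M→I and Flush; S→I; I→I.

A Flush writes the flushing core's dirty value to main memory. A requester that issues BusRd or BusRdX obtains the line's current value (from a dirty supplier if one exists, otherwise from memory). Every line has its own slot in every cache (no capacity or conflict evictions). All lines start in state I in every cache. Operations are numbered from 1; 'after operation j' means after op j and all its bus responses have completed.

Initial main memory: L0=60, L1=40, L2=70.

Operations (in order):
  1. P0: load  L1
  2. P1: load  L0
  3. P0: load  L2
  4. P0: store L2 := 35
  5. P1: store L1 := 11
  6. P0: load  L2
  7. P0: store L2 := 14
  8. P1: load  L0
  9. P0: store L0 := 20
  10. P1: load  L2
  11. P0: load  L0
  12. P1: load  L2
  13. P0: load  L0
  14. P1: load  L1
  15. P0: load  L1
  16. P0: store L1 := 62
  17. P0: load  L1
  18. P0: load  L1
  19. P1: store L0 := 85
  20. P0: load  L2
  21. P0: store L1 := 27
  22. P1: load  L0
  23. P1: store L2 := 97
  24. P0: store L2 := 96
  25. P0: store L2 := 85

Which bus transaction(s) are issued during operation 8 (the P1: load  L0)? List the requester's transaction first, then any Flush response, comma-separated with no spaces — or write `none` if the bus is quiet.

bus = none

[1] P0: load  L1 | P0:S(40), P1:I | bus: BusRd
[2] P1: load  L0 | P0:I, P1:S(60) | bus: BusRd
[3] P0: load  L2 | P0:S(70), P1:I | bus: BusRd
[4] P0: store L2 := 35 | P0:M(35), P1:I | bus: BusRdX
[5] P1: store L1 := 11 | P0:I, P1:M(11) | bus: BusRdX
[6] P0: load  L2 | P0:M(35), P1:I | bus: none
[7] P0: store L2 := 14 | P0:M(14), P1:I | bus: none
[8] P1: load  L0 | P0:I, P1:S(60) | bus: none
[9] P0: store L0 := 20 | P0:M(20), P1:I | bus: BusRdX
[10] P1: load  L2 | P0:S(14), P1:S(14) | bus: BusRd,Flush
[11] P0: load  L0 | P0:M(20), P1:I | bus: none
[12] P1: load  L2 | P0:S(14), P1:S(14) | bus: none
[13] P0: load  L0 | P0:M(20), P1:I | bus: none
[14] P1: load  L1 | P0:I, P1:M(11) | bus: none
[15] P0: load  L1 | P0:S(11), P1:S(11) | bus: BusRd,Flush
[16] P0: store L1 := 62 | P0:M(62), P1:I | bus: BusRdX
[17] P0: load  L1 | P0:M(62), P1:I | bus: none
[18] P0: load  L1 | P0:M(62), P1:I | bus: none
[19] P1: store L0 := 85 | P0:I, P1:M(85) | bus: BusRdX,Flush
[20] P0: load  L2 | P0:S(14), P1:S(14) | bus: none
[21] P0: store L1 := 27 | P0:M(27), P1:I | bus: none
[22] P1: load  L0 | P0:I, P1:M(85) | bus: none
[23] P1: store L2 := 97 | P0:I, P1:M(97) | bus: BusRdX
[24] P0: store L2 := 96 | P0:M(96), P1:I | bus: BusRdX,Flush
[25] P0: store L2 := 85 | P0:M(85), P1:I | bus: none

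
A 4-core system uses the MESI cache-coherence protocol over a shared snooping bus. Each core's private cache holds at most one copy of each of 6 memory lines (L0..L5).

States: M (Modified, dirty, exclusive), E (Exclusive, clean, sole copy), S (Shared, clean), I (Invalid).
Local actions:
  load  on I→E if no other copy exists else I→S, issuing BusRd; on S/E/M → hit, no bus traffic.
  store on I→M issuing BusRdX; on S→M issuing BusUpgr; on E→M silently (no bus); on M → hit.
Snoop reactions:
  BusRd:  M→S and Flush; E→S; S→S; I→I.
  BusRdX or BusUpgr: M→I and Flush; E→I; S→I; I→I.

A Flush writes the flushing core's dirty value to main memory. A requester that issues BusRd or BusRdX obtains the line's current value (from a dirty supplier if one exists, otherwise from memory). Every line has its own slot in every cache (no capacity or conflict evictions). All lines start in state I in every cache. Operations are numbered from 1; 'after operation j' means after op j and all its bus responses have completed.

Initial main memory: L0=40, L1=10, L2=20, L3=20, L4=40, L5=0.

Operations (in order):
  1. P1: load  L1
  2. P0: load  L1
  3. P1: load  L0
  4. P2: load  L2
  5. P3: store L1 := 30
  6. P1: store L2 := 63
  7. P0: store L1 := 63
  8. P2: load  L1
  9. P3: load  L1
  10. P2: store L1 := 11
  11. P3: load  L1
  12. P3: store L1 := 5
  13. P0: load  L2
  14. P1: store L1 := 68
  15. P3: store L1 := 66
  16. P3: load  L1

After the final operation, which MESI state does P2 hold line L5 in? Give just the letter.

[1] P1: load  L1 | P0:I, P1:E(10), P2:I, P3:I | bus: BusRd
[2] P0: load  L1 | P0:S(10), P1:S(10), P2:I, P3:I | bus: BusRd
[3] P1: load  L0 | P0:I, P1:E(40), P2:I, P3:I | bus: BusRd
[4] P2: load  L2 | P0:I, P1:I, P2:E(20), P3:I | bus: BusRd
[5] P3: store L1 := 30 | P0:I, P1:I, P2:I, P3:M(30) | bus: BusRdX
[6] P1: store L2 := 63 | P0:I, P1:M(63), P2:I, P3:I | bus: BusRdX
[7] P0: store L1 := 63 | P0:M(63), P1:I, P2:I, P3:I | bus: BusRdX,Flush
[8] P2: load  L1 | P0:S(63), P1:I, P2:S(63), P3:I | bus: BusRd,Flush
[9] P3: load  L1 | P0:S(63), P1:I, P2:S(63), P3:S(63) | bus: BusRd
[10] P2: store L1 := 11 | P0:I, P1:I, P2:M(11), P3:I | bus: BusUpgr
[11] P3: load  L1 | P0:I, P1:I, P2:S(11), P3:S(11) | bus: BusRd,Flush
[12] P3: store L1 := 5 | P0:I, P1:I, P2:I, P3:M(5) | bus: BusUpgr
[13] P0: load  L2 | P0:S(63), P1:S(63), P2:I, P3:I | bus: BusRd,Flush
[14] P1: store L1 := 68 | P0:I, P1:M(68), P2:I, P3:I | bus: BusRdX,Flush
[15] P3: store L1 := 66 | P0:I, P1:I, P2:I, P3:M(66) | bus: BusRdX,Flush
[16] P3: load  L1 | P0:I, P1:I, P2:I, P3:M(66) | bus: none

state = I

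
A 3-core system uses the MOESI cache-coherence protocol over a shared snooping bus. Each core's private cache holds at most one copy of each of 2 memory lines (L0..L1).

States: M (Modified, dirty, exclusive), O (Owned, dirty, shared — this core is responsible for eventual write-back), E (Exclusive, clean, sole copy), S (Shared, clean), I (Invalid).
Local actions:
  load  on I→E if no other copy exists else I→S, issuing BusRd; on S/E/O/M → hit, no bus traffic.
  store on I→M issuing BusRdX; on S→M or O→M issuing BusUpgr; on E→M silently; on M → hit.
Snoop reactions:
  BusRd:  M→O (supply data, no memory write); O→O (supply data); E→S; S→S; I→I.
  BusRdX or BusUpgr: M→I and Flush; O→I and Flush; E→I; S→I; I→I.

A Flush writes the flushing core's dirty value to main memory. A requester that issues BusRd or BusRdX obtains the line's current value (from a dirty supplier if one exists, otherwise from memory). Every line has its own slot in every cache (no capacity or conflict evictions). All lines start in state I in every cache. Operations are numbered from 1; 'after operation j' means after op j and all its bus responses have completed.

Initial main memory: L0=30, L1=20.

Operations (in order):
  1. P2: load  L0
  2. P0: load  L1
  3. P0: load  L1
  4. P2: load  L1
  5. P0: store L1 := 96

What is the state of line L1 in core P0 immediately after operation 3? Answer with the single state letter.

state = E

  op1 P2: load  L0 → I/I/E on L0; bus BusRd; mem=30
  op2 P0: load  L1 → E/I/I on L1; bus BusRd; mem=20
  op3 P0: load  L1 → E/I/I on L1; bus (none); mem=20
  op4 P2: load  L1 → S/I/S on L1; bus BusRd; mem=20
  op5 P0: store L1 := 96 → M/I/I on L1; bus BusUpgr; mem=20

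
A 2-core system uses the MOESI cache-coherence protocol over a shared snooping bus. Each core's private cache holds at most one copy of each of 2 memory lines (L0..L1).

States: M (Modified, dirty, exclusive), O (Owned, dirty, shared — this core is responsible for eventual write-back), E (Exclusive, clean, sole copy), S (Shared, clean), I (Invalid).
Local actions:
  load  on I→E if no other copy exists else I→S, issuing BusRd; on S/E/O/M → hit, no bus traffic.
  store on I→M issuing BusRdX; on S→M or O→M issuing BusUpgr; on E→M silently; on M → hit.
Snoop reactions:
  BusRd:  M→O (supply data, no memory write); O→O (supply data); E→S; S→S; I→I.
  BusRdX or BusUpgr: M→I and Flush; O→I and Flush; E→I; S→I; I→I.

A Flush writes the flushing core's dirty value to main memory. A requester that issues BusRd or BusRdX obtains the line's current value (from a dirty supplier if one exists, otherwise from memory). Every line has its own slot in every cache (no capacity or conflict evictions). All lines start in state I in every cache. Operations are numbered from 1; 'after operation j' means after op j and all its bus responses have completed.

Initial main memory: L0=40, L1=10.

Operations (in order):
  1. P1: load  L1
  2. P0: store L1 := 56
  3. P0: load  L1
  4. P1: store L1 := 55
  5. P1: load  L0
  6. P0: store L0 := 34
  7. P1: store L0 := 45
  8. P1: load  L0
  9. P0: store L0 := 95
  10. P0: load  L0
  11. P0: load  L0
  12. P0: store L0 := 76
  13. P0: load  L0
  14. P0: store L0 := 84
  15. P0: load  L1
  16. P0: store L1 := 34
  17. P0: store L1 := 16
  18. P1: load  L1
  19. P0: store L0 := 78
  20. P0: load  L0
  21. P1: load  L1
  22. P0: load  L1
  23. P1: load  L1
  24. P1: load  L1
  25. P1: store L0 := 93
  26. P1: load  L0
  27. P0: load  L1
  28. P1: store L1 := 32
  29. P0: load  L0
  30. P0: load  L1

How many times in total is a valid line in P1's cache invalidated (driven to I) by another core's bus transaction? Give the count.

step 1: P1: load  L1  ⟶  IE  (L1)  txn=BusRd  M[L1]=10
step 2: P0: store L1 := 56  ⟶  MI  (L1)  txn=BusRdX  M[L1]=10
step 3: P0: load  L1  ⟶  MI  (L1)  txn=∅  M[L1]=10
step 4: P1: store L1 := 55  ⟶  IM  (L1)  txn=BusRdX+Flush  M[L1]=56
step 5: P1: load  L0  ⟶  IE  (L0)  txn=BusRd  M[L0]=40
step 6: P0: store L0 := 34  ⟶  MI  (L0)  txn=BusRdX  M[L0]=40
step 7: P1: store L0 := 45  ⟶  IM  (L0)  txn=BusRdX+Flush  M[L0]=34
step 8: P1: load  L0  ⟶  IM  (L0)  txn=∅  M[L0]=34
step 9: P0: store L0 := 95  ⟶  MI  (L0)  txn=BusRdX+Flush  M[L0]=45
step 10: P0: load  L0  ⟶  MI  (L0)  txn=∅  M[L0]=45
step 11: P0: load  L0  ⟶  MI  (L0)  txn=∅  M[L0]=45
step 12: P0: store L0 := 76  ⟶  MI  (L0)  txn=∅  M[L0]=45
step 13: P0: load  L0  ⟶  MI  (L0)  txn=∅  M[L0]=45
step 14: P0: store L0 := 84  ⟶  MI  (L0)  txn=∅  M[L0]=45
step 15: P0: load  L1  ⟶  SO  (L1)  txn=BusRd  M[L1]=56
step 16: P0: store L1 := 34  ⟶  MI  (L1)  txn=BusUpgr+Flush  M[L1]=55
step 17: P0: store L1 := 16  ⟶  MI  (L1)  txn=∅  M[L1]=55
step 18: P1: load  L1  ⟶  OS  (L1)  txn=BusRd  M[L1]=55
step 19: P0: store L0 := 78  ⟶  MI  (L0)  txn=∅  M[L0]=45
step 20: P0: load  L0  ⟶  MI  (L0)  txn=∅  M[L0]=45
step 21: P1: load  L1  ⟶  OS  (L1)  txn=∅  M[L1]=55
step 22: P0: load  L1  ⟶  OS  (L1)  txn=∅  M[L1]=55
step 23: P1: load  L1  ⟶  OS  (L1)  txn=∅  M[L1]=55
step 24: P1: load  L1  ⟶  OS  (L1)  txn=∅  M[L1]=55
step 25: P1: store L0 := 93  ⟶  IM  (L0)  txn=BusRdX+Flush  M[L0]=78
step 26: P1: load  L0  ⟶  IM  (L0)  txn=∅  M[L0]=78
step 27: P0: load  L1  ⟶  OS  (L1)  txn=∅  M[L1]=55
step 28: P1: store L1 := 32  ⟶  IM  (L1)  txn=BusUpgr+Flush  M[L1]=16
step 29: P0: load  L0  ⟶  SO  (L0)  txn=BusRd  M[L0]=78
step 30: P0: load  L1  ⟶  SO  (L1)  txn=BusRd  M[L1]=16

invalidations = 4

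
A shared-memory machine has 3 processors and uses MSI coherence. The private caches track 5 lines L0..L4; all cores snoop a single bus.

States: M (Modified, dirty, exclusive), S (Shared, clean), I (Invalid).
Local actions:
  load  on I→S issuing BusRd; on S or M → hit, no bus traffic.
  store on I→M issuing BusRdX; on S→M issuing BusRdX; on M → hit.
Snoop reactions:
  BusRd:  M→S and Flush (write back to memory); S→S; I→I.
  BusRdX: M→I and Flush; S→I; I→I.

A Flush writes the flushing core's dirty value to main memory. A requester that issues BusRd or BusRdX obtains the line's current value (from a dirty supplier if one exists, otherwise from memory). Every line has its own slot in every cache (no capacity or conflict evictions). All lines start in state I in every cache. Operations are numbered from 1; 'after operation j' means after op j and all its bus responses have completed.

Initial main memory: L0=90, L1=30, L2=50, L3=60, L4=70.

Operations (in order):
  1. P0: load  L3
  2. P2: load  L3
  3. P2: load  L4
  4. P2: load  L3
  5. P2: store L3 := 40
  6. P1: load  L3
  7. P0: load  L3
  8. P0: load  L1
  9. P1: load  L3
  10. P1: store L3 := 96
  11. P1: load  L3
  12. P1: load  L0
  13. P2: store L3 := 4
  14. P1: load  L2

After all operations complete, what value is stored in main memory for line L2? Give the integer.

memory[L2] = 50

  op1 P0: load  L3 → S/I/I on L3; bus BusRd; mem=60
  op2 P2: load  L3 → S/I/S on L3; bus BusRd; mem=60
  op3 P2: load  L4 → I/I/S on L4; bus BusRd; mem=70
  op4 P2: load  L3 → S/I/S on L3; bus (none); mem=60
  op5 P2: store L3 := 40 → I/I/M on L3; bus BusRdX; mem=60
  op6 P1: load  L3 → I/S/S on L3; bus BusRd Flush; mem=40
  op7 P0: load  L3 → S/S/S on L3; bus BusRd; mem=40
  op8 P0: load  L1 → S/I/I on L1; bus BusRd; mem=30
  op9 P1: load  L3 → S/S/S on L3; bus (none); mem=40
  op10 P1: store L3 := 96 → I/M/I on L3; bus BusRdX; mem=40
  op11 P1: load  L3 → I/M/I on L3; bus (none); mem=40
  op12 P1: load  L0 → I/S/I on L0; bus BusRd; mem=90
  op13 P2: store L3 := 4 → I/I/M on L3; bus BusRdX Flush; mem=96
  op14 P1: load  L2 → I/S/I on L2; bus BusRd; mem=50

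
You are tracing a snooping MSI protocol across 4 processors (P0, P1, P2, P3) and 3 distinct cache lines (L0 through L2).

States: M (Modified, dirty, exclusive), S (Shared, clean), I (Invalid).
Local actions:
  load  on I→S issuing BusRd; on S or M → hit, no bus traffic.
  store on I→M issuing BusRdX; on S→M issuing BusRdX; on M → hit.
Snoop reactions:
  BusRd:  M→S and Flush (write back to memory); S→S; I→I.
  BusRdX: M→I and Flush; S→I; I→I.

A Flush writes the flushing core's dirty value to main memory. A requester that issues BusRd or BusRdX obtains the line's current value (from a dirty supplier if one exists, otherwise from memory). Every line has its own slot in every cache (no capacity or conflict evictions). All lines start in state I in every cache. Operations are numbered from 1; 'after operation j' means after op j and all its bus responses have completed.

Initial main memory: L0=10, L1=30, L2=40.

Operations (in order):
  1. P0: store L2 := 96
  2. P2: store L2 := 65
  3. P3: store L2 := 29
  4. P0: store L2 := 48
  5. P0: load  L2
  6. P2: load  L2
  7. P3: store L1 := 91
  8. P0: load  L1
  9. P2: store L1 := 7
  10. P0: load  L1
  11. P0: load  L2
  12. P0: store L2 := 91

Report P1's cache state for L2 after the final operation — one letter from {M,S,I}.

state = I

[1] P0: store L2 := 96 | P0:M(96), P1:I, P2:I, P3:I | bus: BusRdX
[2] P2: store L2 := 65 | P0:I, P1:I, P2:M(65), P3:I | bus: BusRdX,Flush
[3] P3: store L2 := 29 | P0:I, P1:I, P2:I, P3:M(29) | bus: BusRdX,Flush
[4] P0: store L2 := 48 | P0:M(48), P1:I, P2:I, P3:I | bus: BusRdX,Flush
[5] P0: load  L2 | P0:M(48), P1:I, P2:I, P3:I | bus: none
[6] P2: load  L2 | P0:S(48), P1:I, P2:S(48), P3:I | bus: BusRd,Flush
[7] P3: store L1 := 91 | P0:I, P1:I, P2:I, P3:M(91) | bus: BusRdX
[8] P0: load  L1 | P0:S(91), P1:I, P2:I, P3:S(91) | bus: BusRd,Flush
[9] P2: store L1 := 7 | P0:I, P1:I, P2:M(7), P3:I | bus: BusRdX
[10] P0: load  L1 | P0:S(7), P1:I, P2:S(7), P3:I | bus: BusRd,Flush
[11] P0: load  L2 | P0:S(48), P1:I, P2:S(48), P3:I | bus: none
[12] P0: store L2 := 91 | P0:M(91), P1:I, P2:I, P3:I | bus: BusRdX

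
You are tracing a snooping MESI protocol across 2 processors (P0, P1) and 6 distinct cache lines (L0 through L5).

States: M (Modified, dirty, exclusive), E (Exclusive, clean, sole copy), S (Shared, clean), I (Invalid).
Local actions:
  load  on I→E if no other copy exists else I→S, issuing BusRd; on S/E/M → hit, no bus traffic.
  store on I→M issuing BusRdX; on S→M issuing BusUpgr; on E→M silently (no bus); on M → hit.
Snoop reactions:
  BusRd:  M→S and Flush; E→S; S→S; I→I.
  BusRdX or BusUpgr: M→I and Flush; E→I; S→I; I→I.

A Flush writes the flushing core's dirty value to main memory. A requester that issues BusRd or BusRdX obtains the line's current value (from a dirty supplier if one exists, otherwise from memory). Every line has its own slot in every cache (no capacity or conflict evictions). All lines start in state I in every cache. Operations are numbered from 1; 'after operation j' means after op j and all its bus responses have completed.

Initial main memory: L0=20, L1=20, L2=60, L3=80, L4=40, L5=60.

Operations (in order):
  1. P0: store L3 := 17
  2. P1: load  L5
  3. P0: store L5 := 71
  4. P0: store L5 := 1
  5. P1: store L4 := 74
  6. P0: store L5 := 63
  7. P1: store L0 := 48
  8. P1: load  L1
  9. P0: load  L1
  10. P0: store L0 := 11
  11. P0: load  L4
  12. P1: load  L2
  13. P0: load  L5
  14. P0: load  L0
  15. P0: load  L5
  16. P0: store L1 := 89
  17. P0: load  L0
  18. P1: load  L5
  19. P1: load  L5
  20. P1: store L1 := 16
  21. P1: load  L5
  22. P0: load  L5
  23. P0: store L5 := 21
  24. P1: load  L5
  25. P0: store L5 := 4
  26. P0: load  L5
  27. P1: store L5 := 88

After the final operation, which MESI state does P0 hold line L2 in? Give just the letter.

state = I

[1] P0: store L3 := 17 | P0:M(17), P1:I | bus: BusRdX
[2] P1: load  L5 | P0:I, P1:E(60) | bus: BusRd
[3] P0: store L5 := 71 | P0:M(71), P1:I | bus: BusRdX
[4] P0: store L5 := 1 | P0:M(1), P1:I | bus: none
[5] P1: store L4 := 74 | P0:I, P1:M(74) | bus: BusRdX
[6] P0: store L5 := 63 | P0:M(63), P1:I | bus: none
[7] P1: store L0 := 48 | P0:I, P1:M(48) | bus: BusRdX
[8] P1: load  L1 | P0:I, P1:E(20) | bus: BusRd
[9] P0: load  L1 | P0:S(20), P1:S(20) | bus: BusRd
[10] P0: store L0 := 11 | P0:M(11), P1:I | bus: BusRdX,Flush
[11] P0: load  L4 | P0:S(74), P1:S(74) | bus: BusRd,Flush
[12] P1: load  L2 | P0:I, P1:E(60) | bus: BusRd
[13] P0: load  L5 | P0:M(63), P1:I | bus: none
[14] P0: load  L0 | P0:M(11), P1:I | bus: none
[15] P0: load  L5 | P0:M(63), P1:I | bus: none
[16] P0: store L1 := 89 | P0:M(89), P1:I | bus: BusUpgr
[17] P0: load  L0 | P0:M(11), P1:I | bus: none
[18] P1: load  L5 | P0:S(63), P1:S(63) | bus: BusRd,Flush
[19] P1: load  L5 | P0:S(63), P1:S(63) | bus: none
[20] P1: store L1 := 16 | P0:I, P1:M(16) | bus: BusRdX,Flush
[21] P1: load  L5 | P0:S(63), P1:S(63) | bus: none
[22] P0: load  L5 | P0:S(63), P1:S(63) | bus: none
[23] P0: store L5 := 21 | P0:M(21), P1:I | bus: BusUpgr
[24] P1: load  L5 | P0:S(21), P1:S(21) | bus: BusRd,Flush
[25] P0: store L5 := 4 | P0:M(4), P1:I | bus: BusUpgr
[26] P0: load  L5 | P0:M(4), P1:I | bus: none
[27] P1: store L5 := 88 | P0:I, P1:M(88) | bus: BusRdX,Flush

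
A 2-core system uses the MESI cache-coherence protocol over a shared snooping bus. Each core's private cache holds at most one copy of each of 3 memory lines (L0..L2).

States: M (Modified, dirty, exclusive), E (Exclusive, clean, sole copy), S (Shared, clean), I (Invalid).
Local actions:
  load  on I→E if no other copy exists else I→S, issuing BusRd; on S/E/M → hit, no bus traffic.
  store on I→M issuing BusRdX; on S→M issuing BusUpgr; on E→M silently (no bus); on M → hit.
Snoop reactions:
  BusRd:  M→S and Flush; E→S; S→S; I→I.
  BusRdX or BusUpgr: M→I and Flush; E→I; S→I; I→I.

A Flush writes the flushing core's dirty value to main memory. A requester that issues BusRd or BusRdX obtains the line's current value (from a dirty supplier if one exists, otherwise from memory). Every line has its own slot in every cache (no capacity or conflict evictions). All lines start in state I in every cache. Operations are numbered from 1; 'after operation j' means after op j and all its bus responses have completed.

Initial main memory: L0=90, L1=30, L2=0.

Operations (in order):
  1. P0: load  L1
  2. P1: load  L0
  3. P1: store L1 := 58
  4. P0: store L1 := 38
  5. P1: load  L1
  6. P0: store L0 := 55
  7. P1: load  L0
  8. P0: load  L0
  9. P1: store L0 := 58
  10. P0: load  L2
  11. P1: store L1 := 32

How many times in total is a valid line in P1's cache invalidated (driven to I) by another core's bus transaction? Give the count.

[1] P0: load  L1 | P0:E(30), P1:I | bus: BusRd
[2] P1: load  L0 | P0:I, P1:E(90) | bus: BusRd
[3] P1: store L1 := 58 | P0:I, P1:M(58) | bus: BusRdX
[4] P0: store L1 := 38 | P0:M(38), P1:I | bus: BusRdX,Flush
[5] P1: load  L1 | P0:S(38), P1:S(38) | bus: BusRd,Flush
[6] P0: store L0 := 55 | P0:M(55), P1:I | bus: BusRdX
[7] P1: load  L0 | P0:S(55), P1:S(55) | bus: BusRd,Flush
[8] P0: load  L0 | P0:S(55), P1:S(55) | bus: none
[9] P1: store L0 := 58 | P0:I, P1:M(58) | bus: BusUpgr
[10] P0: load  L2 | P0:E(0), P1:I | bus: BusRd
[11] P1: store L1 := 32 | P0:I, P1:M(32) | bus: BusUpgr

invalidations = 2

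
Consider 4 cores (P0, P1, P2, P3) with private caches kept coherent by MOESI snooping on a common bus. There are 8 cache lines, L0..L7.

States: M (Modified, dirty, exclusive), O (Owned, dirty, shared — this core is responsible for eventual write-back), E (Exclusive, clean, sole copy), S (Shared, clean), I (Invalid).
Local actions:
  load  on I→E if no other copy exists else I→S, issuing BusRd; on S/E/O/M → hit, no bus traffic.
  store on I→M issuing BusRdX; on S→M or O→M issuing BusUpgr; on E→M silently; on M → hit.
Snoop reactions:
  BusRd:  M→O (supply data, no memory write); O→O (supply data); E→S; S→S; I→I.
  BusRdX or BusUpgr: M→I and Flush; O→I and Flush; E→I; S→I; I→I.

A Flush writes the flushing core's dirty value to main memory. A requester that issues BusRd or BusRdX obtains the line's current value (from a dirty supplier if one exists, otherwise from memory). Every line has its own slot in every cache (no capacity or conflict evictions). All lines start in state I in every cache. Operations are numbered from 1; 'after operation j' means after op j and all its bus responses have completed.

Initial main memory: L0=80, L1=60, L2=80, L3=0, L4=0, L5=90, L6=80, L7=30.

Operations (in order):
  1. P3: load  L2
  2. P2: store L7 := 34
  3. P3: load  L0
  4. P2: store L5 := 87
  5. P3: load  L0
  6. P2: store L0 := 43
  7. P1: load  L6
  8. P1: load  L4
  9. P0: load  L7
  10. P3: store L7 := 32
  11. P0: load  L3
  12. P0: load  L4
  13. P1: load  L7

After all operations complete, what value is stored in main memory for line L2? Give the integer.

memory[L2] = 80

[1] P3: load  L2 | P0:I, P1:I, P2:I, P3:E(80) | bus: BusRd
[2] P2: store L7 := 34 | P0:I, P1:I, P2:M(34), P3:I | bus: BusRdX
[3] P3: load  L0 | P0:I, P1:I, P2:I, P3:E(80) | bus: BusRd
[4] P2: store L5 := 87 | P0:I, P1:I, P2:M(87), P3:I | bus: BusRdX
[5] P3: load  L0 | P0:I, P1:I, P2:I, P3:E(80) | bus: none
[6] P2: store L0 := 43 | P0:I, P1:I, P2:M(43), P3:I | bus: BusRdX
[7] P1: load  L6 | P0:I, P1:E(80), P2:I, P3:I | bus: BusRd
[8] P1: load  L4 | P0:I, P1:E(0), P2:I, P3:I | bus: BusRd
[9] P0: load  L7 | P0:S(34), P1:I, P2:O(34), P3:I | bus: BusRd
[10] P3: store L7 := 32 | P0:I, P1:I, P2:I, P3:M(32) | bus: BusRdX,Flush
[11] P0: load  L3 | P0:E(0), P1:I, P2:I, P3:I | bus: BusRd
[12] P0: load  L4 | P0:S(0), P1:S(0), P2:I, P3:I | bus: BusRd
[13] P1: load  L7 | P0:I, P1:S(32), P2:I, P3:O(32) | bus: BusRd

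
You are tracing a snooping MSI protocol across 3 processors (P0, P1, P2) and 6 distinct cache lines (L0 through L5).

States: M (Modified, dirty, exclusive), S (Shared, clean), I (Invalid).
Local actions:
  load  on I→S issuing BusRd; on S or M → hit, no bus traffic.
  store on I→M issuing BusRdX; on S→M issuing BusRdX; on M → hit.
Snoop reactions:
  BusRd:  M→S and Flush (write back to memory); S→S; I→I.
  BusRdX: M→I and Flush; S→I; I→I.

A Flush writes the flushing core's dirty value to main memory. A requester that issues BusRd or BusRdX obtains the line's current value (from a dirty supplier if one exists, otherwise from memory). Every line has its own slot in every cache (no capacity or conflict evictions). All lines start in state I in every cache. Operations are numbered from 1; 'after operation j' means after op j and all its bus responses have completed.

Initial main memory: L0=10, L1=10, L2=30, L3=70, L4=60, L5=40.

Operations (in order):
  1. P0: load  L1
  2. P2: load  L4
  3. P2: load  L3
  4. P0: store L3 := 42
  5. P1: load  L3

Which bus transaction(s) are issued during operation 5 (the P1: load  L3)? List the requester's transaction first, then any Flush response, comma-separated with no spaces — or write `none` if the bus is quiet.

[1] P0: load  L1 | P0:S(10), P1:I, P2:I | bus: BusRd
[2] P2: load  L4 | P0:I, P1:I, P2:S(60) | bus: BusRd
[3] P2: load  L3 | P0:I, P1:I, P2:S(70) | bus: BusRd
[4] P0: store L3 := 42 | P0:M(42), P1:I, P2:I | bus: BusRdX
[5] P1: load  L3 | P0:S(42), P1:S(42), P2:I | bus: BusRd,Flush

bus = BusRd,Flush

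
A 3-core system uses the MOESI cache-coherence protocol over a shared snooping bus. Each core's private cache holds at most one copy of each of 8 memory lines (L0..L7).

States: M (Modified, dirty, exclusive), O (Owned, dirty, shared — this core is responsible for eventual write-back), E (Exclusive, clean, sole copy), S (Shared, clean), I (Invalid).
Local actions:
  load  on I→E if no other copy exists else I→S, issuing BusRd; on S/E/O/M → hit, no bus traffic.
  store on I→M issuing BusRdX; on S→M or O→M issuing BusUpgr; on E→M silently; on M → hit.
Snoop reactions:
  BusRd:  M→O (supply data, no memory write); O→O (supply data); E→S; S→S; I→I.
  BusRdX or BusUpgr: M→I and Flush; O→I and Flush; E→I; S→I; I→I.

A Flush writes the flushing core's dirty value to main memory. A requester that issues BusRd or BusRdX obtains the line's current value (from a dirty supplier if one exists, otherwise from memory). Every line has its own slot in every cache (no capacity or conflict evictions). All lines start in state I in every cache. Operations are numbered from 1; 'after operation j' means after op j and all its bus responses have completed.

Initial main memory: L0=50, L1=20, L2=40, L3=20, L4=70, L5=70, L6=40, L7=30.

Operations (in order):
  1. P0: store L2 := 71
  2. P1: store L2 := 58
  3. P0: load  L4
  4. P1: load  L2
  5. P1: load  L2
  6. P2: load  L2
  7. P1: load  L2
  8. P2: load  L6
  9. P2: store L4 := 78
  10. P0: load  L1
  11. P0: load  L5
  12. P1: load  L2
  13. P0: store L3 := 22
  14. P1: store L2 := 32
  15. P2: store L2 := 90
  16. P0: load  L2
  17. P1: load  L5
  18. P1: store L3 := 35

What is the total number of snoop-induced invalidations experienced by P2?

invalidations = 1

  op1 P0: store L2 := 71 → M/I/I on L2; bus BusRdX; mem=40
  op2 P1: store L2 := 58 → I/M/I on L2; bus BusRdX Flush; mem=71
  op3 P0: load  L4 → E/I/I on L4; bus BusRd; mem=70
  op4 P1: load  L2 → I/M/I on L2; bus (none); mem=71
  op5 P1: load  L2 → I/M/I on L2; bus (none); mem=71
  op6 P2: load  L2 → I/O/S on L2; bus BusRd; mem=71
  op7 P1: load  L2 → I/O/S on L2; bus (none); mem=71
  op8 P2: load  L6 → I/I/E on L6; bus BusRd; mem=40
  op9 P2: store L4 := 78 → I/I/M on L4; bus BusRdX; mem=70
  op10 P0: load  L1 → E/I/I on L1; bus BusRd; mem=20
  op11 P0: load  L5 → E/I/I on L5; bus BusRd; mem=70
  op12 P1: load  L2 → I/O/S on L2; bus (none); mem=71
  op13 P0: store L3 := 22 → M/I/I on L3; bus BusRdX; mem=20
  op14 P1: store L2 := 32 → I/M/I on L2; bus BusUpgr; mem=71
  op15 P2: store L2 := 90 → I/I/M on L2; bus BusRdX Flush; mem=32
  op16 P0: load  L2 → S/I/O on L2; bus BusRd; mem=32
  op17 P1: load  L5 → S/S/I on L5; bus BusRd; mem=70
  op18 P1: store L3 := 35 → I/M/I on L3; bus BusRdX Flush; mem=22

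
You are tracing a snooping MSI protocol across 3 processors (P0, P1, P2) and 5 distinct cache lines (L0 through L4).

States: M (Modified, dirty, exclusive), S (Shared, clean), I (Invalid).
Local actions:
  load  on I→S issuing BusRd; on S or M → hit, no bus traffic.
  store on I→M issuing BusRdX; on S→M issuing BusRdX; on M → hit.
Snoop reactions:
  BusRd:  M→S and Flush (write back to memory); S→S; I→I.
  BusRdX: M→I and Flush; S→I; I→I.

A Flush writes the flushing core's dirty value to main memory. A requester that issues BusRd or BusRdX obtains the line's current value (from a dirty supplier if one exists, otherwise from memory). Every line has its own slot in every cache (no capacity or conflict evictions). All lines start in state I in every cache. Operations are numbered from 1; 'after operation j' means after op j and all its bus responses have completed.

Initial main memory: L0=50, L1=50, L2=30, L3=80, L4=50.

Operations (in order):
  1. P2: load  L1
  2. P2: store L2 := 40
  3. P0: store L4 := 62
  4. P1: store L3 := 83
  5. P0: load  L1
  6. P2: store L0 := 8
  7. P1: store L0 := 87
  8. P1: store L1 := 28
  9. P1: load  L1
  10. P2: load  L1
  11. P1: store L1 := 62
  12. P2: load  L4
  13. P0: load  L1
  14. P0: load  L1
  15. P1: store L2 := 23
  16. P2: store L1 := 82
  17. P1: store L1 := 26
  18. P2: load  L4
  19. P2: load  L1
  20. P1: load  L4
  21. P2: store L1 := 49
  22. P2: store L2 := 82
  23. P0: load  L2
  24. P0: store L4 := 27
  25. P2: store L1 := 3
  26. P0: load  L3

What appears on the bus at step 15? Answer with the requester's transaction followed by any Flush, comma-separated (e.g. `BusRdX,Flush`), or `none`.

1. P2: load  L1  bus=[BusRd]  L1: P0=I P1=I P2=S  mem[L1]=50
2. P2: store L2 := 40  bus=[BusRdX]  L2: P0=I P1=I P2=M  mem[L2]=30
3. P0: store L4 := 62  bus=[BusRdX]  L4: P0=M P1=I P2=I  mem[L4]=50
4. P1: store L3 := 83  bus=[BusRdX]  L3: P0=I P1=M P2=I  mem[L3]=80
5. P0: load  L1  bus=[BusRd]  L1: P0=S P1=I P2=S  mem[L1]=50
6. P2: store L0 := 8  bus=[BusRdX]  L0: P0=I P1=I P2=M  mem[L0]=50
7. P1: store L0 := 87  bus=[BusRdX,Flush]  L0: P0=I P1=M P2=I  mem[L0]=8
8. P1: store L1 := 28  bus=[BusRdX]  L1: P0=I P1=M P2=I  mem[L1]=50
9. P1: load  L1  bus=[-]  L1: P0=I P1=M P2=I  mem[L1]=50
10. P2: load  L1  bus=[BusRd,Flush]  L1: P0=I P1=S P2=S  mem[L1]=28
11. P1: store L1 := 62  bus=[BusRdX]  L1: P0=I P1=M P2=I  mem[L1]=28
12. P2: load  L4  bus=[BusRd,Flush]  L4: P0=S P1=I P2=S  mem[L4]=62
13. P0: load  L1  bus=[BusRd,Flush]  L1: P0=S P1=S P2=I  mem[L1]=62
14. P0: load  L1  bus=[-]  L1: P0=S P1=S P2=I  mem[L1]=62
15. P1: store L2 := 23  bus=[BusRdX,Flush]  L2: P0=I P1=M P2=I  mem[L2]=40
16. P2: store L1 := 82  bus=[BusRdX]  L1: P0=I P1=I P2=M  mem[L1]=62
17. P1: store L1 := 26  bus=[BusRdX,Flush]  L1: P0=I P1=M P2=I  mem[L1]=82
18. P2: load  L4  bus=[-]  L4: P0=S P1=I P2=S  mem[L4]=62
19. P2: load  L1  bus=[BusRd,Flush]  L1: P0=I P1=S P2=S  mem[L1]=26
20. P1: load  L4  bus=[BusRd]  L4: P0=S P1=S P2=S  mem[L4]=62
21. P2: store L1 := 49  bus=[BusRdX]  L1: P0=I P1=I P2=M  mem[L1]=26
22. P2: store L2 := 82  bus=[BusRdX,Flush]  L2: P0=I P1=I P2=M  mem[L2]=23
23. P0: load  L2  bus=[BusRd,Flush]  L2: P0=S P1=I P2=S  mem[L2]=82
24. P0: store L4 := 27  bus=[BusRdX]  L4: P0=M P1=I P2=I  mem[L4]=62
25. P2: store L1 := 3  bus=[-]  L1: P0=I P1=I P2=M  mem[L1]=26
26. P0: load  L3  bus=[BusRd,Flush]  L3: P0=S P1=S P2=I  mem[L3]=83

bus = BusRdX,Flush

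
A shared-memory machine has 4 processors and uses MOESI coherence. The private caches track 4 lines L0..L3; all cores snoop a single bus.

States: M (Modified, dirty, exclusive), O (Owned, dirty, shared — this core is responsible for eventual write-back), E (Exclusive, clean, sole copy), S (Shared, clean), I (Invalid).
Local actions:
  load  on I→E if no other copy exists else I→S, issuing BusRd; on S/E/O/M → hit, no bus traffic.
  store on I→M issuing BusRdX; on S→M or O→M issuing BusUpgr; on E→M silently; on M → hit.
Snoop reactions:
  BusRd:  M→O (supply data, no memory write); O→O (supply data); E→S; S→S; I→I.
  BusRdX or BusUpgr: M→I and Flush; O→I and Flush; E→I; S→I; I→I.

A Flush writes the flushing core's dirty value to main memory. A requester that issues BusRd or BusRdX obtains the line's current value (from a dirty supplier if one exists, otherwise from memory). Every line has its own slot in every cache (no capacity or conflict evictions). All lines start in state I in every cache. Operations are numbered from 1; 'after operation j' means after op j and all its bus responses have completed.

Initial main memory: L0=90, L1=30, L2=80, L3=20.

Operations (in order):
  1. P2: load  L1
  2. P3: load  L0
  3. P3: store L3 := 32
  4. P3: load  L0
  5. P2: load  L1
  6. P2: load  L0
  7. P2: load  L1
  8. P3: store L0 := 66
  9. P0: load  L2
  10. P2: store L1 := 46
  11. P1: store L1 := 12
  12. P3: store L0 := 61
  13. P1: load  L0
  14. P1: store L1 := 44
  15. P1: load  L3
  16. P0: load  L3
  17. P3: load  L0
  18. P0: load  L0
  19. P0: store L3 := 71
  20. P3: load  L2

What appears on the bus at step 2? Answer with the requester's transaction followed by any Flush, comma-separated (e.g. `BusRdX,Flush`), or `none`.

bus = BusRd

step 1: P2: load  L1  ⟶  IIEI  (L1)  txn=BusRd  M[L1]=30
step 2: P3: load  L0  ⟶  IIIE  (L0)  txn=BusRd  M[L0]=90
step 3: P3: store L3 := 32  ⟶  IIIM  (L3)  txn=BusRdX  M[L3]=20
step 4: P3: load  L0  ⟶  IIIE  (L0)  txn=∅  M[L0]=90
step 5: P2: load  L1  ⟶  IIEI  (L1)  txn=∅  M[L1]=30
step 6: P2: load  L0  ⟶  IISS  (L0)  txn=BusRd  M[L0]=90
step 7: P2: load  L1  ⟶  IIEI  (L1)  txn=∅  M[L1]=30
step 8: P3: store L0 := 66  ⟶  IIIM  (L0)  txn=BusUpgr  M[L0]=90
step 9: P0: load  L2  ⟶  EIII  (L2)  txn=BusRd  M[L2]=80
step 10: P2: store L1 := 46  ⟶  IIMI  (L1)  txn=∅  M[L1]=30
step 11: P1: store L1 := 12  ⟶  IMII  (L1)  txn=BusRdX+Flush  M[L1]=46
step 12: P3: store L0 := 61  ⟶  IIIM  (L0)  txn=∅  M[L0]=90
step 13: P1: load  L0  ⟶  ISIO  (L0)  txn=BusRd  M[L0]=90
step 14: P1: store L1 := 44  ⟶  IMII  (L1)  txn=∅  M[L1]=46
step 15: P1: load  L3  ⟶  ISIO  (L3)  txn=BusRd  M[L3]=20
step 16: P0: load  L3  ⟶  SSIO  (L3)  txn=BusRd  M[L3]=20
step 17: P3: load  L0  ⟶  ISIO  (L0)  txn=∅  M[L0]=90
step 18: P0: load  L0  ⟶  SSIO  (L0)  txn=BusRd  M[L0]=90
step 19: P0: store L3 := 71  ⟶  MIII  (L3)  txn=BusUpgr+Flush  M[L3]=32
step 20: P3: load  L2  ⟶  SIIS  (L2)  txn=BusRd  M[L2]=80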